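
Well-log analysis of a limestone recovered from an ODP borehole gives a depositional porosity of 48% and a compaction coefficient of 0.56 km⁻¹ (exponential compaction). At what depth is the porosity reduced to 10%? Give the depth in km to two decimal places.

2.80 km

Invert Athy's law: d = ln(φ₀/φ) / c
d = ln(0.48/0.1) / 0.56 = ln(4.8) / 0.56 = 1.5686 / 0.56 = 2.801 km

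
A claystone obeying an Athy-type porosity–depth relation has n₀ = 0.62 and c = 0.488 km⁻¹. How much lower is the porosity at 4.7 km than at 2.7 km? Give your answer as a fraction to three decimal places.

n(2.7) = 0.62·e^(−0.488×2.7) = 0.1660
n(4.7) = 0.62·e^(−0.488×4.7) = 0.0626
Δn = 0.1660 − 0.0626 = 0.1035

0.103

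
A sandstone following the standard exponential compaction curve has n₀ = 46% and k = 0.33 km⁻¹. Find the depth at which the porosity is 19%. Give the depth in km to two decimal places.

Invert Athy's law: Z = ln(n₀/n) / k
Z = ln(0.46/0.19) / 0.33 = ln(2.421) / 0.33 = 0.8842 / 0.33 = 2.679 km

2.68 km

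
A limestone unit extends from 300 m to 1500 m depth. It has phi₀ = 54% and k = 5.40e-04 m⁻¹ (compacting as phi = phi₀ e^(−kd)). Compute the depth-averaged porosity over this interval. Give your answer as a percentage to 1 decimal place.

Working in km (1 km = 1000 m; k in km⁻¹ = k in m⁻¹ × 1000):
⟨phi⟩ = (1/(d₂−d₁)) ∫ phi₀ e^(−kd) dd = phi₀·(e^(−k·d₁) − e^(−k·d₂)) / (k·(d₂−d₁))
e^(−0.54×0.3) = 0.8504; e^(−0.54×1.5) = 0.4449
⟨phi⟩ = 0.54 × (0.8504 − 0.4449) / (0.54 × 1.2) = 0.54 × 0.6259 = 0.3380

33.8%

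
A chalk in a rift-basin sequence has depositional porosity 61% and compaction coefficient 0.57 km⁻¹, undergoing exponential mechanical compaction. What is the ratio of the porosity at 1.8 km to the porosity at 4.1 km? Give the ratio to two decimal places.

phi(Z₁)/phi(Z₂) = e^(−β·Z₁)/e^(−β·Z₂) = e^{β(Z₂−Z₁)}
= exp(0.57 × 2.3) = exp(1.311) = 3.7099

3.71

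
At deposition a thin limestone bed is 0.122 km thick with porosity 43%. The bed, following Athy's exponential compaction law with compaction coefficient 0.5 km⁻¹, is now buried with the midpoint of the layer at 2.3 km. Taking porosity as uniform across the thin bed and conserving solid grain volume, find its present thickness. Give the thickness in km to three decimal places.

0.081 km

Porosity at 2.3 km: n = 0.43·exp(−0.5×2.3) = 0.1362
Solid-volume conservation: h(1−n) = h₀(1−n₀) ⇒ h = h₀·(1−n₀)/(1−n)
h = 0.122 × (1 − 0.43)/(1 − 0.1362) = 0.122 × 0.6598 = 0.0805 km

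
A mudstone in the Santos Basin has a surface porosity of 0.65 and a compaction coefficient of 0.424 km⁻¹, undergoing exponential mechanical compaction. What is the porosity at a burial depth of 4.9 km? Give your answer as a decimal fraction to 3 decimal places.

phi = phi₀·exp(−β·z) = 0.65 × exp(−0.424 × 4.9) = 0.65 × exp(−2.078)
  = 0.65 × 0.1252 = 0.0814

0.081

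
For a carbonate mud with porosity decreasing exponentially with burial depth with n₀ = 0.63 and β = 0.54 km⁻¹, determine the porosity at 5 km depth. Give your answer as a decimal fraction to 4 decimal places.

0.0423

n = n₀·exp(−β·Z) = 0.63 × exp(−0.54 × 5) = 0.63 × exp(−2.7)
  = 0.63 × 0.0672 = 0.0423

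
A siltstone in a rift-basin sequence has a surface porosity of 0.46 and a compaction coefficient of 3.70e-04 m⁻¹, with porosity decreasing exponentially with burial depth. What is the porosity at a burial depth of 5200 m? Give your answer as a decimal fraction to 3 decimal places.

Working in km (1 km = 1000 m; c in km⁻¹ = c in m⁻¹ × 1000):
n = n₀·exp(−c·z) = 0.46 × exp(−0.37 × 5.2) = 0.46 × exp(−1.924)
  = 0.46 × 0.1460 = 0.0672

0.067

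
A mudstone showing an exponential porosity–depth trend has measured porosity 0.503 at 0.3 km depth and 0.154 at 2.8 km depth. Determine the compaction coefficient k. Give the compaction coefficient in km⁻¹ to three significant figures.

0.473 km⁻¹

Athy: n(d) = n₀ e^(−kd) ⇒ n₁/n₂ = e^{k(d₂−d₁)} ⇒ k = ln(n₁/n₂)/(d₂−d₁)
k = ln(0.503/0.154) / (2.8 − 0.3) = ln(3.266) / 2.5 = 1.1836 / 2.5 = 0.4735 km⁻¹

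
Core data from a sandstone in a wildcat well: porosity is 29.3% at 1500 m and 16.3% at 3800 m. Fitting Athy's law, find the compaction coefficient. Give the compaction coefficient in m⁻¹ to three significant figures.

Working in km (1 km = 1000 m; k in km⁻¹ = k in m⁻¹ × 1000):
Athy: n(z) = n₀ e^(−kz) ⇒ n₁/n₂ = e^{k(z₂−z₁)} ⇒ k = ln(n₁/n₂)/(z₂−z₁)
k = ln(0.293/0.163) / (3.8 − 1.5) = ln(1.798) / 2.3 = 0.5864 / 2.3 = 0.255 km⁻¹

0.000255 m⁻¹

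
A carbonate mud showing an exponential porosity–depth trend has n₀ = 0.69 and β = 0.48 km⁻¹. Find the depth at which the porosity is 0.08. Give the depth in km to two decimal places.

Invert Athy's law: z = ln(n₀/n) / β
z = ln(0.69/0.08) / 0.48 = ln(8.625) / 0.48 = 2.1547 / 0.48 = 4.489 km

4.49 km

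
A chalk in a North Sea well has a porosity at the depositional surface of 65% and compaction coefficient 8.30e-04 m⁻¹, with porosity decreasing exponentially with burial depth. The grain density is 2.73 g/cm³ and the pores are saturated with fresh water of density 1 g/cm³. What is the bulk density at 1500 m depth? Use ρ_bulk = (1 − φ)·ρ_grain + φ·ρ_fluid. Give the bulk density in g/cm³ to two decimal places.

Working in km (1 km = 1000 m; β in km⁻¹ = β in m⁻¹ × 1000):
Porosity at depth: φ = 0.65·exp(−0.83×1.5) = 0.65×0.2879 = 0.1872
Bulk density: ρ_b = (1−φ)ρ_g + φ·ρ_f = 0.8128×2.73 + 0.1872×1
       = 2.219 + 0.187 = 2.406 g/cm³

2.41 g/cm³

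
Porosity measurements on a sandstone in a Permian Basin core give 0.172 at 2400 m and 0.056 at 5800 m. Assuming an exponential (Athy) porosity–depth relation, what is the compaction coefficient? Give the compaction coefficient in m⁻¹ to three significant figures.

Working in km (1 km = 1000 m; c in km⁻¹ = c in m⁻¹ × 1000):
Athy: n(z) = n₀ e^(−cz) ⇒ n₁/n₂ = e^{c(z₂−z₁)} ⇒ c = ln(n₁/n₂)/(z₂−z₁)
c = ln(0.172/0.056) / (5.8 − 2.4) = ln(3.071) / 3.4 = 1.1221 / 3.4 = 0.33 km⁻¹

0.000330 m⁻¹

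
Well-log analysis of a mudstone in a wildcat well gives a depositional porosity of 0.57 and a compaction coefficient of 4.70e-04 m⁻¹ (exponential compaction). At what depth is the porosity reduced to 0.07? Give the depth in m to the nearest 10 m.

Working in km (1 km = 1000 m; k in km⁻¹ = k in m⁻¹ × 1000):
Invert Athy's law: Z = ln(n₀/n) / k
Z = ln(0.57/0.07) / 0.47 = ln(8.143) / 0.47 = 2.0971 / 0.47 = 4.462 km

4460 m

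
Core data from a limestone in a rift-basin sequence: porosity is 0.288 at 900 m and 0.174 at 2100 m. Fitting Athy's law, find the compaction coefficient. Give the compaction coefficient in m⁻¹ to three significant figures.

0.000420 m⁻¹

Working in km (1 km = 1000 m; k in km⁻¹ = k in m⁻¹ × 1000):
Athy: n(Z) = n₀ e^(−kZ) ⇒ n₁/n₂ = e^{k(Z₂−Z₁)} ⇒ k = ln(n₁/n₂)/(Z₂−Z₁)
k = ln(0.288/0.174) / (2.1 − 0.9) = ln(1.655) / 1.2 = 0.5039 / 1.2 = 0.4199 km⁻¹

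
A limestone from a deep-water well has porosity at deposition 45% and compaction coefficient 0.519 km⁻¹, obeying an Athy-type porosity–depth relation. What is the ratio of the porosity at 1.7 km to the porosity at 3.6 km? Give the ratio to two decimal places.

phi(z₁)/phi(z₂) = e^(−c·z₁)/e^(−c·z₂) = e^{c(z₂−z₁)}
= exp(0.519 × 1.9) = exp(0.9861) = 2.6808

2.68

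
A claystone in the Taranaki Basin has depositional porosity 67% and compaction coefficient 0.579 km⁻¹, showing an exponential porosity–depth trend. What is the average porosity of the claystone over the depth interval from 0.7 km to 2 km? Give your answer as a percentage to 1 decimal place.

31.4%

⟨φ⟩ = (1/(z₂−z₁)) ∫ φ₀ e^(−βz) dz = φ₀·(e^(−β·z₁) − e^(−β·z₂)) / (β·(z₂−z₁))
e^(−0.579×0.7) = 0.6668; e^(−0.579×2) = 0.3141
⟨φ⟩ = 0.67 × (0.6668 − 0.3141) / (0.579 × 1.3) = 0.67 × 0.4685 = 0.3139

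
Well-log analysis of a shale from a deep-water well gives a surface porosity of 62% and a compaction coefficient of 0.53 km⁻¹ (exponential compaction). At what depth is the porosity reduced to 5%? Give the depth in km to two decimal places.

Invert Athy's law: d = ln(phi₀/phi) / c
d = ln(0.62/0.05) / 0.53 = ln(12.4) / 0.53 = 2.5177 / 0.53 = 4.750 km

4.75 km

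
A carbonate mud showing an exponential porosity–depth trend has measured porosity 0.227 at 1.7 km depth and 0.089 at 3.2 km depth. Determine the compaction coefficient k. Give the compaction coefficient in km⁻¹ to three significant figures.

Athy: n(z) = n₀ e^(−kz) ⇒ n₁/n₂ = e^{k(z₂−z₁)} ⇒ k = ln(n₁/n₂)/(z₂−z₁)
k = ln(0.227/0.089) / (3.2 − 1.7) = ln(2.551) / 1.5 = 0.9363 / 1.5 = 0.6242 km⁻¹

0.624 km⁻¹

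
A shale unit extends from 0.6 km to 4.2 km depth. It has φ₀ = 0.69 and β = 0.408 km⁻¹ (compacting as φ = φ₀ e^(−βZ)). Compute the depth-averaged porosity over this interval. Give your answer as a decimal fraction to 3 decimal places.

0.283

⟨φ⟩ = (1/(Z₂−Z₁)) ∫ φ₀ e^(−βZ) dZ = φ₀·(e^(−β·Z₁) − e^(−β·Z₂)) / (β·(Z₂−Z₁))
e^(−0.408×0.6) = 0.7829; e^(−0.408×4.2) = 0.1802
⟨φ⟩ = 0.69 × (0.7829 − 0.1802) / (0.408 × 3.6) = 0.69 × 0.4103 = 0.2831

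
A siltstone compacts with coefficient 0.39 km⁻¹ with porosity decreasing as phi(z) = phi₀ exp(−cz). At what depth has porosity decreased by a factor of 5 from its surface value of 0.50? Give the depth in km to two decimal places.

4.13 km

phi/phi₀ = 1/5 ⇒ exp(−c·z) = 1/5 ⇒ z = ln(5) / c
z = 1.6094 / 0.39 = 4.127 km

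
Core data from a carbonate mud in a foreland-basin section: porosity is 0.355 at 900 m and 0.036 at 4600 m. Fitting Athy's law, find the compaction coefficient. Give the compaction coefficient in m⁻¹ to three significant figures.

Working in km (1 km = 1000 m; k in km⁻¹ = k in m⁻¹ × 1000):
Athy: n(Z) = n₀ e^(−kZ) ⇒ n₁/n₂ = e^{k(Z₂−Z₁)} ⇒ k = ln(n₁/n₂)/(Z₂−Z₁)
k = ln(0.355/0.036) / (4.6 − 0.9) = ln(9.861) / 3.7 = 2.2886 / 3.7 = 0.6185 km⁻¹

0.000619 m⁻¹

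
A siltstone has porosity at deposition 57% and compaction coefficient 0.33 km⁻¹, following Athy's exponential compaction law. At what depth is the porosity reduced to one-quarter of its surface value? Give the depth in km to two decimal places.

n/n₀ = 1/4 ⇒ exp(−β·Z) = 1/4 ⇒ Z = ln(4) / β
Z = 1.3863 / 0.33 = 4.201 km

4.20 km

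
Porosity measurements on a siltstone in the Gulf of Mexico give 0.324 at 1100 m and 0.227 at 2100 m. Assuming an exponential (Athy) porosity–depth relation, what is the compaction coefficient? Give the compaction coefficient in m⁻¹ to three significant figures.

Working in km (1 km = 1000 m; k in km⁻¹ = k in m⁻¹ × 1000):
Athy: phi(z) = phi₀ e^(−kz) ⇒ phi₁/phi₂ = e^{k(z₂−z₁)} ⇒ k = ln(phi₁/phi₂)/(z₂−z₁)
k = ln(0.324/0.227) / (2.1 − 1.1) = ln(1.427) / 1 = 0.3558 / 1 = 0.3558 km⁻¹

0.000356 m⁻¹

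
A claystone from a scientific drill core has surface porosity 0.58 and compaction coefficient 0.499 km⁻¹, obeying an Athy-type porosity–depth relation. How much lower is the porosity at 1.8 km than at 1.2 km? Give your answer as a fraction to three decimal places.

0.082

φ(1.2) = 0.58·e^(−0.499×1.2) = 0.3187
φ(1.8) = 0.58·e^(−0.499×1.8) = 0.2362
Δφ = 0.3187 − 0.2362 = 0.0825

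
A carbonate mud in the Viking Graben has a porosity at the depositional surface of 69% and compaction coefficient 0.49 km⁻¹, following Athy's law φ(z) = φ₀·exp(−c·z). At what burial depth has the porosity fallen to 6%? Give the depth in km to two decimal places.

4.98 km

Invert Athy's law: z = ln(φ₀/φ) / c
z = ln(0.69/0.06) / 0.49 = ln(11.5) / 0.49 = 2.4423 / 0.49 = 4.984 km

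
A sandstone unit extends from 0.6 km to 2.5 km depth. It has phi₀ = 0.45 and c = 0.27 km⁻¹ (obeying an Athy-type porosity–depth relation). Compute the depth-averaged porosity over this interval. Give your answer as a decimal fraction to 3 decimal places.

0.299

⟨phi⟩ = (1/(d₂−d₁)) ∫ phi₀ e^(−cd) dd = phi₀·(e^(−c·d₁) − e^(−c·d₂)) / (c·(d₂−d₁))
e^(−0.27×0.6) = 0.8504; e^(−0.27×2.5) = 0.5092
⟨phi⟩ = 0.45 × (0.8504 − 0.5092) / (0.27 × 1.9) = 0.45 × 0.6653 = 0.2994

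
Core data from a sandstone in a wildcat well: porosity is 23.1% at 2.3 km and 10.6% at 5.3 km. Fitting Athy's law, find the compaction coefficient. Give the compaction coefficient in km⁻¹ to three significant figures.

0.260 km⁻¹

Athy: φ(Z) = φ₀ e^(−βZ) ⇒ φ₁/φ₂ = e^{β(Z₂−Z₁)} ⇒ β = ln(φ₁/φ₂)/(Z₂−Z₁)
β = ln(0.231/0.106) / (5.3 − 2.3) = ln(2.179) / 3 = 0.7790 / 3 = 0.2597 km⁻¹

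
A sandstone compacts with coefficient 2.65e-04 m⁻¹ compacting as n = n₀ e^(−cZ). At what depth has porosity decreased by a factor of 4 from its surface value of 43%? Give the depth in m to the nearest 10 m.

Working in km (1 km = 1000 m; c in km⁻¹ = c in m⁻¹ × 1000):
n/n₀ = 1/4 ⇒ exp(−c·Z) = 1/4 ⇒ Z = ln(4) / c
Z = 1.3863 / 0.265 = 5.231 km

5230 m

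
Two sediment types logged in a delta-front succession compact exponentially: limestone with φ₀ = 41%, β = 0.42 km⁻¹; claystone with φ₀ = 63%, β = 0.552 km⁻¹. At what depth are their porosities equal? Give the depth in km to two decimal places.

Set φ₀ₐ e^(−βₐZ) = φ₀ᵦ e^(−βᵦZ) ⇒ ln(φ₀ₐ/φ₀ᵦ) = (βₐ − βᵦ)·Z
Z = ln(0.41/0.63) / (0.42 − 0.552) = -0.4296 / -0.132 = 3.254 km

3.25 km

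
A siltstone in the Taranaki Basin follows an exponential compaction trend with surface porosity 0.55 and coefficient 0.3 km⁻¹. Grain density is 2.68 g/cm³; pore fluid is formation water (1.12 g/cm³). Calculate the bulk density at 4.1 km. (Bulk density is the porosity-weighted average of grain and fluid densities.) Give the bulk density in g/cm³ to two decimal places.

2.43 g/cm³

Porosity at depth: phi = 0.55·exp(−0.3×4.1) = 0.55×0.2923 = 0.1608
Bulk density: ρ_b = (1−phi)ρ_g + phi·ρ_f = 0.8392×2.68 + 0.1608×1.12
       = 2.249 + 0.180 = 2.429 g/cm³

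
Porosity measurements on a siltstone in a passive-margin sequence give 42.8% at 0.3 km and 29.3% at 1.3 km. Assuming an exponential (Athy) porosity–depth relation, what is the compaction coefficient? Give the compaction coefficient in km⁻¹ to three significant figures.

Athy: phi(Z) = phi₀ e^(−βZ) ⇒ phi₁/phi₂ = e^{β(Z₂−Z₁)} ⇒ β = ln(phi₁/phi₂)/(Z₂−Z₁)
β = ln(0.428/0.293) / (1.3 − 0.3) = ln(1.461) / 1 = 0.3790 / 1 = 0.379 km⁻¹

0.379 km⁻¹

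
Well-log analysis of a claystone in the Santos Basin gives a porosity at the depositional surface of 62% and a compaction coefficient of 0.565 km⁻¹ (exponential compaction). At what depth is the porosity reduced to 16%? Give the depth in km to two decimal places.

2.40 km

Invert Athy's law: Z = ln(φ₀/φ) / k
Z = ln(0.62/0.16) / 0.565 = ln(3.875) / 0.565 = 1.3545 / 0.565 = 2.397 km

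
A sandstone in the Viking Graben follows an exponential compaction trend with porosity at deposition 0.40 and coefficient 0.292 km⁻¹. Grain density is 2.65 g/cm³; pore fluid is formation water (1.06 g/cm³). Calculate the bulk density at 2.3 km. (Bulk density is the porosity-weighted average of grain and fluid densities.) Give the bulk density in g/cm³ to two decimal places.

Porosity at depth: n = 0.4·exp(−0.292×2.3) = 0.4×0.5109 = 0.2044
Bulk density: ρ_b = (1−n)ρ_g + n·ρ_f = 0.7956×2.65 + 0.2044×1.06
       = 2.108 + 0.217 = 2.325 g/cm³

2.33 g/cm³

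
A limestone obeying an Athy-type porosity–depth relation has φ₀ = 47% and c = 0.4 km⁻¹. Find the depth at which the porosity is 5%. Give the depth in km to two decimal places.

5.60 km

Invert Athy's law: Z = ln(φ₀/φ) / c
Z = ln(0.47/0.05) / 0.4 = ln(9.4) / 0.4 = 2.2407 / 0.4 = 5.602 km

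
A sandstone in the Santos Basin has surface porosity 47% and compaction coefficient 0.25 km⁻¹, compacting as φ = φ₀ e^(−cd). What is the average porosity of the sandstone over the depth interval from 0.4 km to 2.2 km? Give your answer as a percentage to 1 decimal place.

⟨φ⟩ = (1/(d₂−d₁)) ∫ φ₀ e^(−cd) dd = φ₀·(e^(−c·d₁) − e^(−c·d₂)) / (c·(d₂−d₁))
e^(−0.25×0.4) = 0.9048; e^(−0.25×2.2) = 0.5769
⟨φ⟩ = 0.47 × (0.9048 − 0.5769) / (0.25 × 1.8) = 0.47 × 0.7286 = 0.3425

34.2%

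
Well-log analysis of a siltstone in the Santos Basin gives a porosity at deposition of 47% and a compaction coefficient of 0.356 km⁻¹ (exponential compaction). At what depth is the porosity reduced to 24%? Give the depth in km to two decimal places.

1.89 km

Invert Athy's law: d = ln(n₀/n) / β
d = ln(0.47/0.24) / 0.356 = ln(1.958) / 0.356 = 0.6721 / 0.356 = 1.888 km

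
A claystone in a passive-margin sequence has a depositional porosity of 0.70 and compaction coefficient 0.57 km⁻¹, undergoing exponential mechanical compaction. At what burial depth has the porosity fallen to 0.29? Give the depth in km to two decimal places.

1.55 km

Invert Athy's law: Z = ln(n₀/n) / k
Z = ln(0.7/0.29) / 0.57 = ln(2.414) / 0.57 = 0.8812 / 0.57 = 1.546 km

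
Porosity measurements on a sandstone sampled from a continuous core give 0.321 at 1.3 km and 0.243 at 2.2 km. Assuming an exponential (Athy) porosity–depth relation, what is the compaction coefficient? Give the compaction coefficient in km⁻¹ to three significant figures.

0.309 km⁻¹

Athy: φ(Z) = φ₀ e^(−βZ) ⇒ φ₁/φ₂ = e^{β(Z₂−Z₁)} ⇒ β = ln(φ₁/φ₂)/(Z₂−Z₁)
β = ln(0.321/0.243) / (2.2 − 1.3) = ln(1.321) / 0.9 = 0.2784 / 0.9 = 0.3093 km⁻¹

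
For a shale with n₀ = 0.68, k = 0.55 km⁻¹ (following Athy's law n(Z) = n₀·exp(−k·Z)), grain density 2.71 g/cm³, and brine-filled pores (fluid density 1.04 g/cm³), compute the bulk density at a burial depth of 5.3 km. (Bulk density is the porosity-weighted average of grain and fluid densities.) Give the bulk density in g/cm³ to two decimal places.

2.65 g/cm³

Porosity at depth: n = 0.68·exp(−0.55×5.3) = 0.68×0.0542 = 0.0369
Bulk density: ρ_b = (1−n)ρ_g + n·ρ_f = 0.9631×2.71 + 0.0369×1.04
       = 2.610 + 0.038 = 2.648 g/cm³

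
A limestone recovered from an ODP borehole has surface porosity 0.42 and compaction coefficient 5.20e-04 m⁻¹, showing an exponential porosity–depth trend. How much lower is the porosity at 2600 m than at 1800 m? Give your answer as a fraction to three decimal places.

0.056

Working in km (1 km = 1000 m; c in km⁻¹ = c in m⁻¹ × 1000):
phi(1.8) = 0.42·e^(−0.52×1.8) = 0.1647
phi(2.6) = 0.42·e^(−0.52×2.6) = 0.1087
Δphi = 0.1647 − 0.1087 = 0.0561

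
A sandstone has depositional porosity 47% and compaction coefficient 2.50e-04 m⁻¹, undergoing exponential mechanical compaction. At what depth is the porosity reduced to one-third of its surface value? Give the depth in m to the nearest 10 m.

4390 m

Working in km (1 km = 1000 m; β in km⁻¹ = β in m⁻¹ × 1000):
n/n₀ = 1/3 ⇒ exp(−β·Z) = 1/3 ⇒ Z = ln(3) / β
Z = 1.0986 / 0.25 = 4.394 km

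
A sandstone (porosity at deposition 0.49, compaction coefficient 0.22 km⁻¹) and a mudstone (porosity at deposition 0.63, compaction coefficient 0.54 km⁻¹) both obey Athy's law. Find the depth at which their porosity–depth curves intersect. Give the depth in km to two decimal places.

0.79 km

Set φ₀ₐ e^(−βₐZ) = φ₀ᵦ e^(−βᵦZ) ⇒ ln(φ₀ₐ/φ₀ᵦ) = (βₐ − βᵦ)·Z
Z = ln(0.49/0.63) / (0.22 − 0.54) = -0.2513 / -0.32 = 0.785 km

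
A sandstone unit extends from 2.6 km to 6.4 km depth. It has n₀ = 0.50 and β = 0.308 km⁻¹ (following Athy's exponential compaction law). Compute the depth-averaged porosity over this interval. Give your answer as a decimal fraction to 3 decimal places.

0.132

⟨n⟩ = (1/(z₂−z₁)) ∫ n₀ e^(−βz) dz = n₀·(e^(−β·z₁) − e^(−β·z₂)) / (β·(z₂−z₁))
e^(−0.308×2.6) = 0.4490; e^(−0.308×6.4) = 0.1393
⟨n⟩ = 0.5 × (0.4490 − 0.1393) / (0.308 × 3.8) = 0.5 × 0.2646 = 0.1323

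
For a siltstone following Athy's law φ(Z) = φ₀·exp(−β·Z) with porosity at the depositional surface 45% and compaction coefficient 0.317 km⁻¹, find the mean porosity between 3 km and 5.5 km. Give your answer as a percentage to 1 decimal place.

⟨φ⟩ = (1/(Z₂−Z₁)) ∫ φ₀ e^(−βZ) dZ = φ₀·(e^(−β·Z₁) − e^(−β·Z₂)) / (β·(Z₂−Z₁))
e^(−0.317×3) = 0.3864; e^(−0.317×5.5) = 0.1749
⟨φ⟩ = 0.45 × (0.3864 − 0.1749) / (0.317 × 2.5) = 0.45 × 0.2668 = 0.1201

12.0%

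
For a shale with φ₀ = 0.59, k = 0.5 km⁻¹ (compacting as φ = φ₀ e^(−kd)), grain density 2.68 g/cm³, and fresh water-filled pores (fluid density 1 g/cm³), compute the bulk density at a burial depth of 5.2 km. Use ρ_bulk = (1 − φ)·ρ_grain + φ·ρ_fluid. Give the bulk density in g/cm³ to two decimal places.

Porosity at depth: φ = 0.59·exp(−0.5×5.2) = 0.59×0.0743 = 0.0438
Bulk density: ρ_b = (1−φ)ρ_g + φ·ρ_f = 0.9562×2.68 + 0.0438×1
       = 2.563 + 0.044 = 2.606 g/cm³

2.61 g/cm³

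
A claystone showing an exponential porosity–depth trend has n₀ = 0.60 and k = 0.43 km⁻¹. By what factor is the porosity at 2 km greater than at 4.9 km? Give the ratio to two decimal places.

3.48

n(d₁)/n(d₂) = e^(−k·d₁)/e^(−k·d₂) = e^{k(d₂−d₁)}
= exp(0.43 × 2.9) = exp(1.247) = 3.4799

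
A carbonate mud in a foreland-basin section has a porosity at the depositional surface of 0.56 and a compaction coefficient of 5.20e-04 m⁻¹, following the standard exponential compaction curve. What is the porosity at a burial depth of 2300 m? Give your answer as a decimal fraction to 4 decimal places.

Working in km (1 km = 1000 m; k in km⁻¹ = k in m⁻¹ × 1000):
φ = φ₀·exp(−k·Z) = 0.56 × exp(−0.52 × 2.3) = 0.56 × exp(−1.196)
  = 0.56 × 0.3024 = 0.1693

0.1693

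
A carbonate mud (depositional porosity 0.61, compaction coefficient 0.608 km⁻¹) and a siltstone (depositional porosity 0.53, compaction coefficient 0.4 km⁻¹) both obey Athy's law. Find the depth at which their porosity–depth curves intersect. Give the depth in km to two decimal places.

Set φ₀ₐ e^(−βₐd) = φ₀ᵦ e^(−βᵦd) ⇒ ln(φ₀ₐ/φ₀ᵦ) = (βₐ − βᵦ)·d
d = ln(0.61/0.53) / (0.608 − 0.4) = 0.1406 / 0.208 = 0.676 km

0.68 km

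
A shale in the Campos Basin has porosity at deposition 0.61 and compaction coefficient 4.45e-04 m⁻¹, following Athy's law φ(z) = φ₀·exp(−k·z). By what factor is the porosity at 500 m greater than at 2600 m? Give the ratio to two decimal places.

Working in km (1 km = 1000 m; k in km⁻¹ = k in m⁻¹ × 1000):
φ(z₁)/φ(z₂) = e^(−k·z₁)/e^(−k·z₂) = e^{k(z₂−z₁)}
= exp(0.445 × 2.1) = exp(0.9345) = 2.5459

2.55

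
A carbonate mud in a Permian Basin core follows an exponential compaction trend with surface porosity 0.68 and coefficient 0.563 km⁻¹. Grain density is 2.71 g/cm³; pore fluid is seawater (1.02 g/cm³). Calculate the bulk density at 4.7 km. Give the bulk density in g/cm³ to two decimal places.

2.63 g/cm³

Porosity at depth: n = 0.68·exp(−0.563×4.7) = 0.68×0.0709 = 0.0482
Bulk density: ρ_b = (1−n)ρ_g + n·ρ_f = 0.9518×2.71 + 0.0482×1.02
       = 2.579 + 0.049 = 2.628 g/cm³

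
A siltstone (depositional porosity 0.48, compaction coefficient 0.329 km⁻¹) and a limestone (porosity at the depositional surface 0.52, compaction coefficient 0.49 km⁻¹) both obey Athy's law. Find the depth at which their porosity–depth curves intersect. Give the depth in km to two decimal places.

Set phi₀ₐ e^(−βₐZ) = phi₀ᵦ e^(−βᵦZ) ⇒ ln(phi₀ₐ/phi₀ᵦ) = (βₐ − βᵦ)·Z
Z = ln(0.48/0.52) / (0.329 − 0.49) = -0.0800 / -0.161 = 0.497 km

0.50 km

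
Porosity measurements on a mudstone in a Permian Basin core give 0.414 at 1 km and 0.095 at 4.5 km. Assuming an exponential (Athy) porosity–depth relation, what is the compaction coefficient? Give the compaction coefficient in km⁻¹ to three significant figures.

Athy: φ(d) = φ₀ e^(−βd) ⇒ φ₁/φ₂ = e^{β(d₂−d₁)} ⇒ β = ln(φ₁/φ₂)/(d₂−d₁)
β = ln(0.414/0.095) / (4.5 − 1) = ln(4.358) / 3.5 = 1.4720 / 3.5 = 0.4206 km⁻¹

0.421 km⁻¹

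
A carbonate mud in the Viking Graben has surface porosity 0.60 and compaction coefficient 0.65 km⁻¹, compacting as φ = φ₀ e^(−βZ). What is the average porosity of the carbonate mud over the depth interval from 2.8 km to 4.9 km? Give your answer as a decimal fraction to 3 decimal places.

0.053

⟨φ⟩ = (1/(Z₂−Z₁)) ∫ φ₀ e^(−βZ) dZ = φ₀·(e^(−β·Z₁) − e^(−β·Z₂)) / (β·(Z₂−Z₁))
e^(−0.65×2.8) = 0.1620; e^(−0.65×4.9) = 0.0414
⟨φ⟩ = 0.6 × (0.1620 − 0.0414) / (0.65 × 2.1) = 0.6 × 0.0884 = 0.0530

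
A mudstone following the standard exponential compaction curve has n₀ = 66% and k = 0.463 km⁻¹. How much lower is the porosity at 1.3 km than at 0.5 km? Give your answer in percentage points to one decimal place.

16.2 percentage points

n(0.5) = 0.66·e^(−0.463×0.5) = 0.5236
n(1.3) = 0.66·e^(−0.463×1.3) = 0.3615
Δn = 0.5236 − 0.3615 = 0.1621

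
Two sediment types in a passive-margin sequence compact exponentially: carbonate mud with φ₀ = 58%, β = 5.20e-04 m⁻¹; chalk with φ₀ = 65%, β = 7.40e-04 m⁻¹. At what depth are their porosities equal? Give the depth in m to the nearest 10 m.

520 m

Working in km (1 km = 1000 m; β in km⁻¹ = β in m⁻¹ × 1000):
Set φ₀ₐ e^(−βₐd) = φ₀ᵦ e^(−βᵦd) ⇒ ln(φ₀ₐ/φ₀ᵦ) = (βₐ − βᵦ)·d
d = ln(0.58/0.65) / (0.52 − 0.74) = -0.1139 / -0.22 = 0.518 km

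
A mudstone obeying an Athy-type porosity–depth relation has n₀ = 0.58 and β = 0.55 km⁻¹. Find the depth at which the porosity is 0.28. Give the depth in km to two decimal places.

1.32 km

Invert Athy's law: z = ln(n₀/n) / β
z = ln(0.58/0.28) / 0.55 = ln(2.071) / 0.55 = 0.7282 / 0.55 = 1.324 km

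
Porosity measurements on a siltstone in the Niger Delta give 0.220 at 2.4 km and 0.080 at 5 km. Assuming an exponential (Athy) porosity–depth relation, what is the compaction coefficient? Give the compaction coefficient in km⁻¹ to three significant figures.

0.389 km⁻¹

Athy: φ(Z) = φ₀ e^(−cZ) ⇒ φ₁/φ₂ = e^{c(Z₂−Z₁)} ⇒ c = ln(φ₁/φ₂)/(Z₂−Z₁)
c = ln(0.22/0.08) / (5 − 2.4) = ln(2.75) / 2.6 = 1.0116 / 2.6 = 0.3891 km⁻¹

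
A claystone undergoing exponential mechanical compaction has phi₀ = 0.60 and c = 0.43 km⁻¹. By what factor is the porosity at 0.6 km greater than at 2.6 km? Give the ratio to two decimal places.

phi(Z₁)/phi(Z₂) = e^(−c·Z₁)/e^(−c·Z₂) = e^{c(Z₂−Z₁)}
= exp(0.43 × 2) = exp(0.86) = 2.3632

2.36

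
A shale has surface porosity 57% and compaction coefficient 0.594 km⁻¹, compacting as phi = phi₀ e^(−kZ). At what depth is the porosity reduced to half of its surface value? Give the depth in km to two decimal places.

phi/phi₀ = 1/2 ⇒ exp(−k·Z) = 1/2 ⇒ Z = ln(2) / k
Z = 0.6931 / 0.594 = 1.167 km

1.17 km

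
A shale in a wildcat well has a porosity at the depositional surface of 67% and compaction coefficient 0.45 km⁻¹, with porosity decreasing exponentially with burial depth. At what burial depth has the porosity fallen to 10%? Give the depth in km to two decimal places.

4.23 km

Invert Athy's law: z = ln(n₀/n) / k
z = ln(0.67/0.1) / 0.45 = ln(6.7) / 0.45 = 1.9021 / 0.45 = 4.227 km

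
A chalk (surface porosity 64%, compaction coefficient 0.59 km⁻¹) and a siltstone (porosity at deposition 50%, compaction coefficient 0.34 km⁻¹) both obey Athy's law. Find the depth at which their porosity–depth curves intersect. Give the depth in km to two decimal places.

Set phi₀ₐ e^(−kₐd) = phi₀ᵦ e^(−kᵦd) ⇒ ln(phi₀ₐ/phi₀ᵦ) = (kₐ − kᵦ)·d
d = ln(0.64/0.5) / (0.59 − 0.34) = 0.2469 / 0.25 = 0.987 km

0.99 km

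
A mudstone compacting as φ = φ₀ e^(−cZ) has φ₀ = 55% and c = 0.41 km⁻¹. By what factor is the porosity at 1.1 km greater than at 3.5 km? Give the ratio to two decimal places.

2.68

φ(Z₁)/φ(Z₂) = e^(−c·Z₁)/e^(−c·Z₂) = e^{c(Z₂−Z₁)}
= exp(0.41 × 2.4) = exp(0.984) = 2.6751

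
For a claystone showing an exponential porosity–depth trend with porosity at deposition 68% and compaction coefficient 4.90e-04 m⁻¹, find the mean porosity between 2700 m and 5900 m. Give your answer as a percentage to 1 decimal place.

9.1%

Working in km (1 km = 1000 m; k in km⁻¹ = k in m⁻¹ × 1000):
⟨φ⟩ = (1/(z₂−z₁)) ∫ φ₀ e^(−kz) dz = φ₀·(e^(−k·z₁) − e^(−k·z₂)) / (k·(z₂−z₁))
e^(−0.49×2.7) = 0.2663; e^(−0.49×5.9) = 0.0555
⟨φ⟩ = 0.68 × (0.2663 − 0.0555) / (0.49 × 3.2) = 0.68 × 0.1344 = 0.0914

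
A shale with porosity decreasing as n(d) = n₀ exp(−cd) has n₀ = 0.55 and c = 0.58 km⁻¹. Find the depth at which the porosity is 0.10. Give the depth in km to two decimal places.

Invert Athy's law: d = ln(n₀/n) / c
d = ln(0.55/0.1) / 0.58 = ln(5.5) / 0.58 = 1.7047 / 0.58 = 2.939 km

2.94 km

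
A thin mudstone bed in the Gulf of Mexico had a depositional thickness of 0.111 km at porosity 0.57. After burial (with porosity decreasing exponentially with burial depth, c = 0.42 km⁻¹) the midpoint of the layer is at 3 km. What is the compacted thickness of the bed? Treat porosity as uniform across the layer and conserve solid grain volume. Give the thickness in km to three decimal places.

Porosity at 3 km: φ = 0.57·exp(−0.42×3) = 0.1617
Solid-volume conservation: h(1−φ) = h₀(1−φ₀) ⇒ h = h₀·(1−φ₀)/(1−φ)
h = 0.111 × (1 − 0.57)/(1 − 0.1617) = 0.111 × 0.5129 = 0.0569 km

0.057 km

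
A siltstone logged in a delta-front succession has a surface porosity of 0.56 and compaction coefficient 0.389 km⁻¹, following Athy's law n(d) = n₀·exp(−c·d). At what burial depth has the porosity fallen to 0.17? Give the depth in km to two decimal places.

Invert Athy's law: d = ln(n₀/n) / c
d = ln(0.56/0.17) / 0.389 = ln(3.294) / 0.389 = 1.1921 / 0.389 = 3.065 km

3.06 km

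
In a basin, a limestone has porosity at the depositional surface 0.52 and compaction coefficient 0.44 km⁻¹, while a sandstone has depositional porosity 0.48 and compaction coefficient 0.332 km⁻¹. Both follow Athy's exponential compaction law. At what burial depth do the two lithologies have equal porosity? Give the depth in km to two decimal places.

Set phi₀ₐ e^(−βₐz) = phi₀ᵦ e^(−βᵦz) ⇒ ln(phi₀ₐ/phi₀ᵦ) = (βₐ − βᵦ)·z
z = ln(0.52/0.48) / (0.44 − 0.332) = 0.0800 / 0.108 = 0.741 km

0.74 km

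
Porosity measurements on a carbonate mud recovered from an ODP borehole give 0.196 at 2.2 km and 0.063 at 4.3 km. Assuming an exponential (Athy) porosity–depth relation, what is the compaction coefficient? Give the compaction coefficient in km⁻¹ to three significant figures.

Athy: φ(z) = φ₀ e^(−βz) ⇒ φ₁/φ₂ = e^{β(z₂−z₁)} ⇒ β = ln(φ₁/φ₂)/(z₂−z₁)
β = ln(0.196/0.063) / (4.3 − 2.2) = ln(3.111) / 2.1 = 1.1350 / 2.1 = 0.5405 km⁻¹

0.540 km⁻¹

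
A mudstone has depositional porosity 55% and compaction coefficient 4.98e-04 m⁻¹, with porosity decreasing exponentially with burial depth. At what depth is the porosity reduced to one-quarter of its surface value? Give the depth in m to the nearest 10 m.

2780 m

Working in km (1 km = 1000 m; β in km⁻¹ = β in m⁻¹ × 1000):
phi/phi₀ = 1/4 ⇒ exp(−β·Z) = 1/4 ⇒ Z = ln(4) / β
Z = 1.3863 / 0.498 = 2.784 km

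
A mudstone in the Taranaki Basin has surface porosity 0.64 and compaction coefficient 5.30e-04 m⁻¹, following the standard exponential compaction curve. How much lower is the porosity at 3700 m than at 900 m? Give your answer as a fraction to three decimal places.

Working in km (1 km = 1000 m; c in km⁻¹ = c in m⁻¹ × 1000):
n(0.9) = 0.64·e^(−0.53×0.9) = 0.3972
n(3.7) = 0.64·e^(−0.53×3.7) = 0.0901
Δn = 0.3972 − 0.0901 = 0.3072

0.307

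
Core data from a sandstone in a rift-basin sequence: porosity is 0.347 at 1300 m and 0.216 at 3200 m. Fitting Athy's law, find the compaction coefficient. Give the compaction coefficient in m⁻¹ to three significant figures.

0.000249 m⁻¹

Working in km (1 km = 1000 m; c in km⁻¹ = c in m⁻¹ × 1000):
Athy: phi(z) = phi₀ e^(−cz) ⇒ phi₁/phi₂ = e^{c(z₂−z₁)} ⇒ c = ln(phi₁/phi₂)/(z₂−z₁)
c = ln(0.347/0.216) / (3.2 − 1.3) = ln(1.606) / 1.9 = 0.4740 / 1.9 = 0.2495 km⁻¹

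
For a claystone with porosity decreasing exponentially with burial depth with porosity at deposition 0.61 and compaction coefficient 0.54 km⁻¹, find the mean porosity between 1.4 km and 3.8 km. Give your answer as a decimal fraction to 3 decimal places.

0.161

⟨n⟩ = (1/(d₂−d₁)) ∫ n₀ e^(−kd) dd = n₀·(e^(−k·d₁) − e^(−k·d₂)) / (k·(d₂−d₁))
e^(−0.54×1.4) = 0.4695; e^(−0.54×3.8) = 0.1285
⟨n⟩ = 0.61 × (0.4695 − 0.1285) / (0.54 × 2.4) = 0.61 × 0.2632 = 0.1605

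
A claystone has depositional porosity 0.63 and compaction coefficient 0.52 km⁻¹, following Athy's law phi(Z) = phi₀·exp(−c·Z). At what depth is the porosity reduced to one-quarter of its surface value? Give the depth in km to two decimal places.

2.67 km

phi/phi₀ = 1/4 ⇒ exp(−c·Z) = 1/4 ⇒ Z = ln(4) / c
Z = 1.3863 / 0.52 = 2.666 km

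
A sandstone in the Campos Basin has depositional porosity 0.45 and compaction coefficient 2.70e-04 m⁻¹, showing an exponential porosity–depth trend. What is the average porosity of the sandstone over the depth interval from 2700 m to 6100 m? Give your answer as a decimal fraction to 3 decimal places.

Working in km (1 km = 1000 m; c in km⁻¹ = c in m⁻¹ × 1000):
⟨n⟩ = (1/(Z₂−Z₁)) ∫ n₀ e^(−cZ) dZ = n₀·(e^(−c·Z₁) − e^(−c·Z₂)) / (c·(Z₂−Z₁))
e^(−0.27×2.7) = 0.4824; e^(−0.27×6.1) = 0.1926
⟨n⟩ = 0.45 × (0.4824 − 0.1926) / (0.27 × 3.4) = 0.45 × 0.3156 = 0.1420

0.142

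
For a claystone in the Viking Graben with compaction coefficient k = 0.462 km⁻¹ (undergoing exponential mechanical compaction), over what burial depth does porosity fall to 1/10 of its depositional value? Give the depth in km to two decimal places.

n/n₀ = 1/10 ⇒ exp(−k·d) = 1/10 ⇒ d = ln(10) / k
d = 2.3026 / 0.462 = 4.984 km

4.98 km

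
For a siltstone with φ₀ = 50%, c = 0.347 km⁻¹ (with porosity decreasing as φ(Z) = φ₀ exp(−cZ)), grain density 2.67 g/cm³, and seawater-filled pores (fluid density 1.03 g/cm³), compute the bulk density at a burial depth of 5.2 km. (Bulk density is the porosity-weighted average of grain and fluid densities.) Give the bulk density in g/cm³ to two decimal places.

2.54 g/cm³

Porosity at depth: φ = 0.5·exp(−0.347×5.2) = 0.5×0.1646 = 0.0823
Bulk density: ρ_b = (1−φ)ρ_g + φ·ρ_f = 0.9177×2.67 + 0.0823×1.03
       = 2.450 + 0.085 = 2.535 g/cm³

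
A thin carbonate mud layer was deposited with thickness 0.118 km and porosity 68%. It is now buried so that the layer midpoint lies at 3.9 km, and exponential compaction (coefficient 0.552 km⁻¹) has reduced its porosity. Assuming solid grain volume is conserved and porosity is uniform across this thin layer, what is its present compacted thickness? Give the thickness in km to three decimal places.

Porosity at 3.9 km: n = 0.68·exp(−0.552×3.9) = 0.0790
Solid-volume conservation: h(1−n) = h₀(1−n₀) ⇒ h = h₀·(1−n₀)/(1−n)
h = 0.118 × (1 − 0.68)/(1 − 0.0790) = 0.118 × 0.3474 = 0.0410 km

0.041 km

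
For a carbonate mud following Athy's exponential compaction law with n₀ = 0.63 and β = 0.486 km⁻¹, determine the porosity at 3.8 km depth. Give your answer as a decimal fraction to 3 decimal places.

n = n₀·exp(−β·z) = 0.63 × exp(−0.486 × 3.8) = 0.63 × exp(−1.847)
  = 0.63 × 0.1577 = 0.0994

0.099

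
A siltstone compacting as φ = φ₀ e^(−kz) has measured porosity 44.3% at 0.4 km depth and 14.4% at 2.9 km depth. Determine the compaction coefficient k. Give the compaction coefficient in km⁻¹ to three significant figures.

Athy: φ(z) = φ₀ e^(−kz) ⇒ φ₁/φ₂ = e^{k(z₂−z₁)} ⇒ k = ln(φ₁/φ₂)/(z₂−z₁)
k = ln(0.443/0.144) / (2.9 − 0.4) = ln(3.076) / 2.5 = 1.1238 / 2.5 = 0.4495 km⁻¹

0.450 km⁻¹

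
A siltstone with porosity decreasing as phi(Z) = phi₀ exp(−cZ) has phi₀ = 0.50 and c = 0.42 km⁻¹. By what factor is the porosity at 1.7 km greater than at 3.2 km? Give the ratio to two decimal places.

1.88

phi(Z₁)/phi(Z₂) = e^(−c·Z₁)/e^(−c·Z₂) = e^{c(Z₂−Z₁)}
= exp(0.42 × 1.5) = exp(0.63) = 1.8776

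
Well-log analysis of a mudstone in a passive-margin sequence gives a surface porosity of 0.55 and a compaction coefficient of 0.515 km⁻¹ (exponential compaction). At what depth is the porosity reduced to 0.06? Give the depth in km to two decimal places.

Invert Athy's law: Z = ln(phi₀/phi) / c
Z = ln(0.55/0.06) / 0.515 = ln(9.167) / 0.515 = 2.2156 / 0.515 = 4.302 km

4.30 km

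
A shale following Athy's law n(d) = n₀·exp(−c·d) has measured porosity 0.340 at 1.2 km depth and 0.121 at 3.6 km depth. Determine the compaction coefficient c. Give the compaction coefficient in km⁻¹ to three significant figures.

Athy: n(d) = n₀ e^(−cd) ⇒ n₁/n₂ = e^{c(d₂−d₁)} ⇒ c = ln(n₁/n₂)/(d₂−d₁)
c = ln(0.34/0.121) / (3.6 − 1.2) = ln(2.81) / 2.4 = 1.0332 / 2.4 = 0.4305 km⁻¹

0.430 km⁻¹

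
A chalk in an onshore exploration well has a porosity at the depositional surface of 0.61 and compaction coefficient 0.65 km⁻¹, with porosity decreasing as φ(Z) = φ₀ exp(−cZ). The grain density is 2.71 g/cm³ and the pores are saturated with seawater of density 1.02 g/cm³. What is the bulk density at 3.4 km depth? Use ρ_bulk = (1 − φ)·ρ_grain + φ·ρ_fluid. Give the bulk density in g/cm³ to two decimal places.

Porosity at depth: φ = 0.61·exp(−0.65×3.4) = 0.61×0.1097 = 0.0669
Bulk density: ρ_b = (1−φ)ρ_g + φ·ρ_f = 0.9331×2.71 + 0.0669×1.02
       = 2.529 + 0.068 = 2.597 g/cm³

2.60 g/cm³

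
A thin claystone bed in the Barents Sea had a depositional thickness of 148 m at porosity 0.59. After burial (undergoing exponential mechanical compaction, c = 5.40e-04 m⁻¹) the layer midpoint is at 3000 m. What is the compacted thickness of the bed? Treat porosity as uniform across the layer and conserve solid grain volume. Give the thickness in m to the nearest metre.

Working in km (1 km = 1000 m; c in km⁻¹ = c in m⁻¹ × 1000):
Porosity at 3 km: φ = 0.59·exp(−0.54×3) = 0.1168
Solid-volume conservation: h(1−φ) = h₀(1−φ₀) ⇒ h = h₀·(1−φ₀)/(1−φ)
h = 0.148 × (1 − 0.59)/(1 − 0.1168) = 0.148 × 0.4642 = 0.0687 km

69 m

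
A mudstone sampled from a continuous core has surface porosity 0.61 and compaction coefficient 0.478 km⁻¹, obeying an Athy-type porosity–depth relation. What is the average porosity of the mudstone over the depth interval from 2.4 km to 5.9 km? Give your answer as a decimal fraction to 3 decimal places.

⟨n⟩ = (1/(d₂−d₁)) ∫ n₀ e^(−βd) dd = n₀·(e^(−β·d₁) − e^(−β·d₂)) / (β·(d₂−d₁))
e^(−0.478×2.4) = 0.3175; e^(−0.478×5.9) = 0.0596
⟨n⟩ = 0.61 × (0.3175 − 0.0596) / (0.478 × 3.5) = 0.61 × 0.1542 = 0.0940

0.094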